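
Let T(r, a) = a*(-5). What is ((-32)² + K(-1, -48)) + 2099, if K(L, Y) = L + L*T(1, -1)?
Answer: 3117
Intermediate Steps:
T(r, a) = -5*a
K(L, Y) = 6*L (K(L, Y) = L + L*(-5*(-1)) = L + L*5 = L + 5*L = 6*L)
((-32)² + K(-1, -48)) + 2099 = ((-32)² + 6*(-1)) + 2099 = (1024 - 6) + 2099 = 1018 + 2099 = 3117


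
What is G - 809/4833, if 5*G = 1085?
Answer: 1047952/4833 ≈ 216.83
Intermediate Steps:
G = 217 (G = (⅕)*1085 = 217)
G - 809/4833 = 217 - 809/4833 = 1047952/4833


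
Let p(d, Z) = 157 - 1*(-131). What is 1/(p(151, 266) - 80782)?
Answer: -1/80494 ≈ -1.2423e-5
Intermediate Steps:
p(d, Z) = 288 (p(d, Z) = 157 + 131 = 288)
1/(p(151, 266) - 80782) = 1/(288 - 80782) = 1/(-80494) = -1/80494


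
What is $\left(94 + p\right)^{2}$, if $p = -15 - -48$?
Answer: $16129$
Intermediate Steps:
$p = 33$ ($p = -15 + 48 = 33$)
$\left(94 + p\right)^{2} = \left(94 + 33\right)^{2} = 127^{2} = 16129$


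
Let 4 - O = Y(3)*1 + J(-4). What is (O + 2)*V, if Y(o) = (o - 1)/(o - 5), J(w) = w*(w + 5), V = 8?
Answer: 88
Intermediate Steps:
J(w) = w*(5 + w)
Y(o) = (-1 + o)/(-5 + o)
O = 9 (O = 4 - (((-1 + 3)/(-5 + 3))*1 - 4*(5 - 4)) = 4 - ((2/(-2))*1 - 4*1) = 4 - (-1/2*2*1 - 4) = 4 - (-1*1 - 4) = 4 - (-1 - 4) = 4 - 1*(-5) = 4 + 5 = 9)
(O + 2)*V = (9 + 2)*8 = 11*8 = 88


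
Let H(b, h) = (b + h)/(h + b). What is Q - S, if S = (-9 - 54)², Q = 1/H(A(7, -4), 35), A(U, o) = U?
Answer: -3968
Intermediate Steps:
H(b, h) = 1 (H(b, h) = (b + h)/(b + h) = 1)
Q = 1 (Q = 1/1 = 1)
S = 3969 (S = (-63)² = 3969)
Q - S = 1 - 1*3969 = 1 - 3969 = -3968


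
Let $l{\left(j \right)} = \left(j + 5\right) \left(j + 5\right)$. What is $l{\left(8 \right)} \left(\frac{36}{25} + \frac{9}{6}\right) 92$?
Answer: $\frac{1142778}{25} \approx 45711.0$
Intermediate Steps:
$l{\left(j \right)} = \left(5 + j\right)^{2}$ ($l{\left(j \right)} = \left(5 + j\right) \left(5 + j\right) = \left(5 + j\right)^{2}$)
$l{\left(8 \right)} \left(\frac{36}{25} + \frac{9}{6}\right) 92 = \left(5 + 8\right)^{2} \left(\frac{36}{25} + \frac{9}{6}\right) 92 = 13^{2} \left(36 \cdot \frac{1}{25} + 9 \cdot \frac{1}{6}\right) 92 = 169 \left(\frac{36}{25} + \frac{3}{2}\right) 92 = 169 \cdot \frac{147}{50} \cdot 92 = \frac{24843}{50} \cdot 92 = \frac{1142778}{25}$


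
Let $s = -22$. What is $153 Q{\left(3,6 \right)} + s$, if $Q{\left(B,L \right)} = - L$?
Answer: $-940$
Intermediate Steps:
$153 Q{\left(3,6 \right)} + s = 153 \left(\left(-1\right) 6\right) - 22 = 153 \left(-6\right) - 22 = -918 - 22 = -940$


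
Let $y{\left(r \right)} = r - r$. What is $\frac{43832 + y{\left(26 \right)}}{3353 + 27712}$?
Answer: $\frac{43832}{31065} \approx 1.411$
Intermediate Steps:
$y{\left(r \right)} = 0$
$\frac{43832 + y{\left(26 \right)}}{3353 + 27712} = \frac{43832 + 0}{3353 + 27712} = \frac{43832}{31065}$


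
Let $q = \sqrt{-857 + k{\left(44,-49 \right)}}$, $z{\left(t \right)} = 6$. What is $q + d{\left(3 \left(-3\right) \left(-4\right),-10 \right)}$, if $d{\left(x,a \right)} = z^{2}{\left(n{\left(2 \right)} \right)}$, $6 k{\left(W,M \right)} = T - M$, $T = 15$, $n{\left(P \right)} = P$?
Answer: $36 + \frac{i \sqrt{7617}}{3} \approx 36.0 + 29.092 i$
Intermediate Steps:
$k{\left(W,M \right)} = \frac{5}{2} - \frac{M}{6}$ ($k{\left(W,M \right)} = \frac{15 - M}{6} = \frac{5}{2} - \frac{M}{6}$)
$d{\left(x,a \right)} = 36$ ($d{\left(x,a \right)} = 6^{2} = 36$)
$q = \frac{i \sqrt{7617}}{3}$ ($q = \sqrt{-857 + \left(\frac{5}{2} - - \frac{49}{6}\right)} = \sqrt{-857 + \left(\frac{5}{2} + \frac{49}{6}\right)} = \sqrt{-857 + \frac{32}{3}} = \sqrt{- \frac{2539}{3}} = \frac{i \sqrt{7617}}{3} \approx 29.092 i$)
$q + d{\left(3 \left(-3\right) \left(-4\right),-10 \right)} = \frac{i \sqrt{7617}}{3} + 36 = 36 + \frac{i \sqrt{7617}}{3}$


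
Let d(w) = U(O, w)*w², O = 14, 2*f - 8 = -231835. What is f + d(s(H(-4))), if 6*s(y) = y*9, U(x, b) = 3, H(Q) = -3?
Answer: -463411/4 ≈ -1.1585e+5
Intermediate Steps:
f = -231827/2 (f = 4 + (½)*(-231835) = 4 - 231835/2 = -231827/2 ≈ -1.1591e+5)
s(y) = 3*y/2 (s(y) = (y*9)/6 = (9*y)/6 = 3*y/2)
d(w) = 3*w²
f + d(s(H(-4))) = -231827/2 + 3*((3/2)*(-3))² = -231827/2 + 3*(-9/2)² = -231827/2 + 3*(81/4) = -231827/2 + 243/4 = -463411/4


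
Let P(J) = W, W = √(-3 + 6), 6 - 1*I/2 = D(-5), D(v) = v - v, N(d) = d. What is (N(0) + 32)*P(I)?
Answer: 32*√3 ≈ 55.426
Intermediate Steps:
D(v) = 0
I = 12 (I = 12 - 2*0 = 12 + 0 = 12)
W = √3 ≈ 1.7320
P(J) = √3
(N(0) + 32)*P(I) = (0 + 32)*√3 = 32*√3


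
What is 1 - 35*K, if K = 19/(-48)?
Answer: 713/48 ≈ 14.854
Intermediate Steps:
K = -19/48 (K = 19*(-1/48) = -19/48 ≈ -0.39583)
1 - 35*K = 1 - 35*(-19/48) = 1 + 665/48 = 713/48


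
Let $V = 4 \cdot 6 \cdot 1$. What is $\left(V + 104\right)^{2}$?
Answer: $16384$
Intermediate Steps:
$V = 24$ ($V = 24 \cdot 1 = 24$)
$\left(V + 104\right)^{2} = \left(24 + 104\right)^{2} = 128^{2} = 16384$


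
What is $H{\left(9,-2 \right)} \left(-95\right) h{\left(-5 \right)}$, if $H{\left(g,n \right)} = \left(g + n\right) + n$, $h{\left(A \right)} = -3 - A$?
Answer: $-950$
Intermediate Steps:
$H{\left(g,n \right)} = g + 2 n$
$H{\left(9,-2 \right)} \left(-95\right) h{\left(-5 \right)} = \left(9 + 2 \left(-2\right)\right) \left(-95\right) \left(-3 - -5\right) = \left(9 - 4\right) \left(-95\right) \left(-3 + 5\right) = 5 \left(-95\right) 2 = \left(-475\right) 2 = -950$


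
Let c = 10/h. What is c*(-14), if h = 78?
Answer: -70/39 ≈ -1.7949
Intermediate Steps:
c = 5/39 (c = 10/78 = 10*(1/78) = 5/39 ≈ 0.12821)
c*(-14) = (5/39)*(-14) = -70/39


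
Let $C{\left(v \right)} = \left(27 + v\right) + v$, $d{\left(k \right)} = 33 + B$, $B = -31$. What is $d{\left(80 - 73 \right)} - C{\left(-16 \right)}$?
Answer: $7$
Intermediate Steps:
$d{\left(k \right)} = 2$ ($d{\left(k \right)} = 33 - 31 = 2$)
$C{\left(v \right)} = 27 + 2 v$
$d{\left(80 - 73 \right)} - C{\left(-16 \right)} = 2 - \left(27 + 2 \left(-16\right)\right) = 2 - \left(27 - 32\right) = 2 - -5 = 2 + 5 = 7$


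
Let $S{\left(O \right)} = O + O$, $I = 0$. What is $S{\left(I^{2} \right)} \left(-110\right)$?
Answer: $0$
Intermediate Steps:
$S{\left(O \right)} = 2 O$
$S{\left(I^{2} \right)} \left(-110\right) = 2 \cdot 0^{2} \left(-110\right) = 2 \cdot 0 \left(-110\right) = 0 \left(-110\right) = 0$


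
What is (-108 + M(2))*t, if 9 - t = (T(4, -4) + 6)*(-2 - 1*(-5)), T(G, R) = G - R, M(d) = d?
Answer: 3498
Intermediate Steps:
t = -33 (t = 9 - ((4 - 1*(-4)) + 6)*(-2 - 1*(-5)) = 9 - ((4 + 4) + 6)*(-2 + 5) = 9 - (8 + 6)*3 = 9 - 14*3 = 9 - 1*42 = 9 - 42 = -33)
(-108 + M(2))*t = (-108 + 2)*(-33) = -106*(-33) = 3498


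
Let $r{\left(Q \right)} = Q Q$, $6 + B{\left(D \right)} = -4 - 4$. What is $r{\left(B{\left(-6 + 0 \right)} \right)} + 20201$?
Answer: $20397$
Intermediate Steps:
$B{\left(D \right)} = -14$ ($B{\left(D \right)} = -6 - 8 = -14$)
$r{\left(Q \right)} = Q^{2}$
$r{\left(B{\left(-6 + 0 \right)} \right)} + 20201 = \left(-14\right)^{2} + 20201 = 196 + 20201 = 20397$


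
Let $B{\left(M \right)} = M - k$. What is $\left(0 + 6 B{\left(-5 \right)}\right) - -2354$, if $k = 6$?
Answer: $2288$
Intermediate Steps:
$B{\left(M \right)} = -6 + M$ ($B{\left(M \right)} = M - 6 = -6 + M$)
$\left(0 + 6 B{\left(-5 \right)}\right) - -2354 = \left(0 + 6 \left(-6 - 5\right)\right) - -2354 = \left(0 + 6 \left(-11\right)\right) + 2354 = \left(0 - 66\right) + 2354 = -66 + 2354 = 2288$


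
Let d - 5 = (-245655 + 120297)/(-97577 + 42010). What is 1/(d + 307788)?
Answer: 55567/17103258989 ≈ 3.2489e-6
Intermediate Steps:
d = 403193/55567 (d = 5 + (-245655 + 120297)/(-97577 + 42010) = 5 - 125358/(-55567) = 5 - 125358*(-1/55567) = 5 + 125358/55567 = 403193/55567 ≈ 7.2560)
1/(d + 307788) = 1/(403193/55567 + 307788) = 1/(17103258989/55567) = 55567/17103258989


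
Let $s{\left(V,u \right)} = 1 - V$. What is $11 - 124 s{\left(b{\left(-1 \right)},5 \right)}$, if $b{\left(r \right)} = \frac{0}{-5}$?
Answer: $-113$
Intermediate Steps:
$b{\left(r \right)} = 0$ ($b{\left(r \right)} = 0 \left(- \frac{1}{5}\right) = 0$)
$11 - 124 s{\left(b{\left(-1 \right)},5 \right)} = 11 - 124 \left(1 - 0\right) = 11 - 124 \left(1 + 0\right) = 11 - 124 = -113$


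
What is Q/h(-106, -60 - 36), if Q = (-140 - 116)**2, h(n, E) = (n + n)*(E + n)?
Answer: 8192/5353 ≈ 1.5304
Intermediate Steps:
h(n, E) = 2*n*(E + n) (h(n, E) = (2*n)*(E + n) = 2*n*(E + n))
Q = 65536 (Q = (-256)**2 = 65536)
Q/h(-106, -60 - 36) = 65536/((2*(-106)*((-60 - 36) - 106))) = 65536/((2*(-106)*(-96 - 106))) = 65536/((2*(-106)*(-202))) = 65536/42824 = 65536*(1/42824) = 8192/5353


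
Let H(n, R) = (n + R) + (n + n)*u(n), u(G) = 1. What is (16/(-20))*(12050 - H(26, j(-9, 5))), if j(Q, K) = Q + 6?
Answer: -9580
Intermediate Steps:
j(Q, K) = 6 + Q
H(n, R) = R + 3*n (H(n, R) = (n + R) + (n + n)*1 = (R + n) + (2*n)*1 = (R + n) + 2*n = R + 3*n)
(16/(-20))*(12050 - H(26, j(-9, 5))) = (16/(-20))*(12050 - ((6 - 9) + 3*26)) = (16*(-1/20))*(12050 - (-3 + 78)) = -4*(12050 - 1*75)/5 = -4*(12050 - 75)/5 = -⅘*11975 = -9580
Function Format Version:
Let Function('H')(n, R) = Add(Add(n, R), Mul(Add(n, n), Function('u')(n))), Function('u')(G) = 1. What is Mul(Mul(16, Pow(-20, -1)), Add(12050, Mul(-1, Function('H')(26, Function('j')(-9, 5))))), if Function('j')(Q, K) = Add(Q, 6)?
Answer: -9580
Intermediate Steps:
Function('j')(Q, K) = Add(6, Q)
Function('H')(n, R) = Add(R, Mul(3, n)) (Function('H')(n, R) = Add(Add(n, R), Mul(Add(n, n), 1)) = Add(Add(R, n), Mul(Mul(2, n), 1)) = Add(Add(R, n), Mul(2, n)) = Add(R, Mul(3, n)))
Mul(Mul(16, Pow(-20, -1)), Add(12050, Mul(-1, Function('H')(26, Function('j')(-9, 5))))) = Mul(Mul(16, Pow(-20, -1)), Add(12050, Mul(-1, Add(Add(6, -9), Mul(3, 26))))) = Mul(Mul(16, Rational(-1, 20)), Add(12050, Mul(-1, Add(-3, 78)))) = Mul(Rational(-4, 5), Add(12050, Mul(-1, 75))) = Mul(Rational(-4, 5), Add(12050, -75)) = Mul(Rational(-4, 5), 11975) = -9580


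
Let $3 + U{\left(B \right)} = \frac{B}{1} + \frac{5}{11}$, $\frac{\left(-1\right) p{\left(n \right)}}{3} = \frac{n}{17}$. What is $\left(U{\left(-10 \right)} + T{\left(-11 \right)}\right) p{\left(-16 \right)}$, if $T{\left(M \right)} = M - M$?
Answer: $- \frac{6624}{187} \approx -35.422$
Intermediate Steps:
$p{\left(n \right)} = - \frac{3 n}{17}$ ($p{\left(n \right)} = - 3 \frac{n}{17} = - \frac{3 n}{17}$)
$U{\left(B \right)} = - \frac{28}{11} + B$ ($U{\left(B \right)} = -3 + \left(\frac{B}{1} + \frac{5}{11}\right) = -3 + \left(B 1 + 5 \cdot \frac{1}{11}\right) = -3 + \left(B + \frac{5}{11}\right) = -3 + \left(\frac{5}{11} + B\right) = - \frac{28}{11} + B$)
$T{\left(M \right)} = 0$
$\left(U{\left(-10 \right)} + T{\left(-11 \right)}\right) p{\left(-16 \right)} = \left(\left(- \frac{28}{11} - 10\right) + 0\right) \left(\left(- \frac{3}{17}\right) \left(-16\right)\right) = \left(- \frac{138}{11} + 0\right) \frac{48}{17} = \left(- \frac{138}{11}\right) \frac{48}{17} = - \frac{6624}{187}$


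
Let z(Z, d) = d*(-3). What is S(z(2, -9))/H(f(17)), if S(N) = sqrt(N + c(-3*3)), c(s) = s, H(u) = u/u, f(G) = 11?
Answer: 3*sqrt(2) ≈ 4.2426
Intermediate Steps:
z(Z, d) = -3*d
H(u) = 1
S(N) = sqrt(-9 + N) (S(N) = sqrt(N - 3*3) = sqrt(N - 9) = sqrt(-9 + N))
S(z(2, -9))/H(f(17)) = sqrt(-9 - 3*(-9))/1 = sqrt(-9 + 27)*1 = sqrt(18)*1 = (3*sqrt(2))*1 = 3*sqrt(2)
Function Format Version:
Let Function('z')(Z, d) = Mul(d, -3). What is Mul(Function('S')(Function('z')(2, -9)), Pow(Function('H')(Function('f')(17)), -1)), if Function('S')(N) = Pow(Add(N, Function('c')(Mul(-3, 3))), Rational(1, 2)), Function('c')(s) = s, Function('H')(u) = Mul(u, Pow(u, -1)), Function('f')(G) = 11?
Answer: Mul(3, Pow(2, Rational(1, 2))) ≈ 4.2426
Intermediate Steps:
Function('z')(Z, d) = Mul(-3, d)
Function('H')(u) = 1
Function('S')(N) = Pow(Add(-9, N), Rational(1, 2)) (Function('S')(N) = Pow(Add(N, Mul(-3, 3)), Rational(1, 2)) = Pow(Add(N, -9), Rational(1, 2)) = Pow(Add(-9, N), Rational(1, 2)))
Mul(Function('S')(Function('z')(2, -9)), Pow(Function('H')(Function('f')(17)), -1)) = Mul(Pow(Add(-9, Mul(-3, -9)), Rational(1, 2)), Pow(1, -1)) = Mul(Pow(Add(-9, 27), Rational(1, 2)), 1) = Mul(Pow(18, Rational(1, 2)), 1) = Mul(Mul(3, Pow(2, Rational(1, 2))), 1) = Mul(3, Pow(2, Rational(1, 2)))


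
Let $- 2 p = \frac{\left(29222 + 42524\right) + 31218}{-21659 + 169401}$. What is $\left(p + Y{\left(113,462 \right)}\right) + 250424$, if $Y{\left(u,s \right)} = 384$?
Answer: $\frac{18527412027}{73871} \approx 2.5081 \cdot 10^{5}$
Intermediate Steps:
$p = - \frac{25741}{73871}$ ($p = - \frac{\left(\left(29222 + 42524\right) + 31218\right) \frac{1}{-21659 + 169401}}{2} = - \frac{\left(71746 + 31218\right) \frac{1}{147742}}{2} = - \frac{102964 \cdot \frac{1}{147742}}{2} = \left(- \frac{1}{2}\right) \frac{51482}{73871} = - \frac{25741}{73871} \approx -0.34846$)
$\left(p + Y{\left(113,462 \right)}\right) + 250424 = \left(- \frac{25741}{73871} + 384\right) + 250424 = \frac{28340723}{73871} + 250424 = \frac{18527412027}{73871}$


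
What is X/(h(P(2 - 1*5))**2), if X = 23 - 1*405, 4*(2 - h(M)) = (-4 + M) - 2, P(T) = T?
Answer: -6112/289 ≈ -21.149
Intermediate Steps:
h(M) = 7/2 - M/4 (h(M) = 2 - ((-4 + M) - 2)/4 = 2 - (-6 + M)/4 = 2 + (3/2 - M/4) = 7/2 - M/4)
X = -382 (X = 23 - 405 = -382)
X/(h(P(2 - 1*5))**2) = -382/(7/2 - (2 - 1*5)/4)**2 = -382/(7/2 - (2 - 5)/4)**2 = -382/(7/2 - 1/4*(-3))**2 = -382/(7/2 + 3/4)**2 = -382/((17/4)**2) = -382/289/16 = -382*16/289 = -6112/289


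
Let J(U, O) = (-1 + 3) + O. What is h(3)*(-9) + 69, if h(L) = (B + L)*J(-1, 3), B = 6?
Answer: -336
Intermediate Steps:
J(U, O) = 2 + O
h(L) = 30 + 5*L (h(L) = (6 + L)*(2 + 3) = (6 + L)*5 = 30 + 5*L)
h(3)*(-9) + 69 = (30 + 5*3)*(-9) + 69 = (30 + 15)*(-9) + 69 = 45*(-9) + 69 = -405 + 69 = -336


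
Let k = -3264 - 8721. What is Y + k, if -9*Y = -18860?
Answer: -89005/9 ≈ -9889.4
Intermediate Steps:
Y = 18860/9 (Y = -⅑*(-18860) = 18860/9 ≈ 2095.6)
k = -11985
Y + k = 18860/9 - 11985 = -89005/9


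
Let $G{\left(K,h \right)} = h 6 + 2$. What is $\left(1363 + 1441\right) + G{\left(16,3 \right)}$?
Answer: $2824$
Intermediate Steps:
$G{\left(K,h \right)} = 2 + 6 h$ ($G{\left(K,h \right)} = 6 h + 2 = 2 + 6 h$)
$\left(1363 + 1441\right) + G{\left(16,3 \right)} = \left(1363 + 1441\right) + \left(2 + 6 \cdot 3\right) = 2804 + \left(2 + 18\right) = 2804 + 20 = 2824$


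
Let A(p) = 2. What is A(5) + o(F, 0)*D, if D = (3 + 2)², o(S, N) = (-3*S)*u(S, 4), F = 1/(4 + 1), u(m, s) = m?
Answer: -1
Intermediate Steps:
F = ⅕ (F = 1/5 = ⅕ ≈ 0.20000)
o(S, N) = -3*S² (o(S, N) = (-3*S)*S = -3*S²)
D = 25 (D = 5² = 25)
A(5) + o(F, 0)*D = 2 - 3*(⅕)²*25 = 2 - 3*1/25*25 = 2 - 3/25*25 = 2 - 3 = -1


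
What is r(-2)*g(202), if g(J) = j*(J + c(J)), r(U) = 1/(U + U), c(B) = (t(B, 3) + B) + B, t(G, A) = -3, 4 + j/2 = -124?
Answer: 38592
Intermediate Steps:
j = -256 (j = -8 + 2*(-124) = -8 - 248 = -256)
c(B) = -3 + 2*B (c(B) = (-3 + B) + B = -3 + 2*B)
r(U) = 1/(2*U)
g(J) = 768 - 768*J (g(J) = -256*(J + (-3 + 2*J)) = -256*(-3 + 3*J) = 768 - 768*J)
r(-2)*g(202) = ((½)/(-2))*(768 - 768*202) = ((½)*(-½))*(768 - 155136) = -¼*(-154368) = 38592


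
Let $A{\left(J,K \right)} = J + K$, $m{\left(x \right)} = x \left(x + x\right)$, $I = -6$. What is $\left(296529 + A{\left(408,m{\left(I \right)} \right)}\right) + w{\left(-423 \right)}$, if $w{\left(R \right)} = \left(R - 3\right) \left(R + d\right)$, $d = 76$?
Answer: $444831$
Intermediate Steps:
$m{\left(x \right)} = 2 x^{2}$ ($m{\left(x \right)} = x 2 x = 2 x^{2}$)
$w{\left(R \right)} = \left(-3 + R\right) \left(76 + R\right)$ ($w{\left(R \right)} = \left(R - 3\right) \left(R + 76\right) = \left(-3 + R\right) \left(76 + R\right)$)
$\left(296529 + A{\left(408,m{\left(I \right)} \right)}\right) + w{\left(-423 \right)} = \left(296529 + \left(408 + 2 \left(-6\right)^{2}\right)\right) + \left(-228 + \left(-423\right)^{2} + 73 \left(-423\right)\right) = \left(296529 + \left(408 + 2 \cdot 36\right)\right) - -147822 = \left(296529 + \left(408 + 72\right)\right) + 147822 = \left(296529 + 480\right) + 147822 = 297009 + 147822 = 444831$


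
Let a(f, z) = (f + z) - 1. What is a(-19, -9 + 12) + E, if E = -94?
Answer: -111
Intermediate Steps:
a(f, z) = -1 + f + z
a(-19, -9 + 12) + E = (-1 - 19 + (-9 + 12)) - 94 = (-1 - 19 + 3) - 94 = -17 - 94 = -111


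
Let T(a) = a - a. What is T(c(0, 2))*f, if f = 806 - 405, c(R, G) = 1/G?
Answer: 0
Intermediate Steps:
T(a) = 0
f = 401
T(c(0, 2))*f = 0*401 = 0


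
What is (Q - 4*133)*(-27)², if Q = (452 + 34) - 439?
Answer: -353565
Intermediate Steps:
Q = 47 (Q = 486 - 439 = 47)
(Q - 4*133)*(-27)² = (47 - 4*133)*(-27)² = (47 - 532)*729 = -485*729 = -353565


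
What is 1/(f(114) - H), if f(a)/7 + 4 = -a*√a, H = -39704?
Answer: 1417/53628190 + 57*√114/107256380 ≈ 3.2097e-5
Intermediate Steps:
f(a) = -28 - 7*a^(3/2) (f(a) = -28 + 7*(-a*√a) = -28 + 7*(-a^(3/2)) = -28 - 7*a^(3/2))
1/(f(114) - H) = 1/((-28 - 798*√114) - 1*(-39704)) = 1/((-28 - 798*√114) + 39704) = 1/(39676 - 798*√114)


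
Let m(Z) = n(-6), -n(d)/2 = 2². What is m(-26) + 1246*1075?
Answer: 1339442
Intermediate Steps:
n(d) = -8 (n(d) = -2*2² = -2*4 = -8)
m(Z) = -8
m(-26) + 1246*1075 = -8 + 1246*1075 = -8 + 1339450 = 1339442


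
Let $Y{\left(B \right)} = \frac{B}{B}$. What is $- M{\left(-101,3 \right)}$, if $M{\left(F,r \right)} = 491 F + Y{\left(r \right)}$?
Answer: $49590$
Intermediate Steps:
$Y{\left(B \right)} = 1$
$M{\left(F,r \right)} = 1 + 491 F$ ($M{\left(F,r \right)} = 491 F + 1 = 1 + 491 F$)
$- M{\left(-101,3 \right)} = - (1 + 491 \left(-101\right)) = - (1 - 49591) = \left(-1\right) \left(-49590\right) = 49590$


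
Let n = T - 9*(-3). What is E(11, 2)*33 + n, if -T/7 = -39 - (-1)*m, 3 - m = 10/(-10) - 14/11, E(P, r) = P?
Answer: 6887/11 ≈ 626.09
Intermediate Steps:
m = 58/11 (m = 3 - (10/(-10) - 14/11) = 3 - (10*(-1/10) - 14*1/11) = 3 - (-1 - 14/11) = 3 - 1*(-25/11) = 3 + 25/11 = 58/11 ≈ 5.2727)
T = 2597/11 (T = -7*(-39 - (-1)*58/11) = -7*(-39 - 1*(-58/11)) = -7*(-39 + 58/11) = -7*(-371/11) = 2597/11 ≈ 236.09)
n = 2894/11 (n = 2597/11 - 9*(-3) = 2597/11 - 1*(-27) = 2597/11 + 27 = 2894/11 ≈ 263.09)
E(11, 2)*33 + n = 11*33 + 2894/11 = 363 + 2894/11 = 6887/11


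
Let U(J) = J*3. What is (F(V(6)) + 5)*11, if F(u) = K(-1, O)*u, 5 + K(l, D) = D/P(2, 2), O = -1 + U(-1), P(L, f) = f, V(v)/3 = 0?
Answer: 55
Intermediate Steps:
U(J) = 3*J
V(v) = 0 (V(v) = 3*0 = 0)
O = -4 (O = -1 + 3*(-1) = -1 - 3 = -4)
K(l, D) = -5 + D/2
F(u) = -7*u (F(u) = (-5 + (½)*(-4))*u = (-5 - 2)*u = -7*u)
(F(V(6)) + 5)*11 = (-7*0 + 5)*11 = (0 + 5)*11 = 5*11 = 55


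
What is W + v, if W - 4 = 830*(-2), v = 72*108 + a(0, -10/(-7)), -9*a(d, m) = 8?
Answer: 55072/9 ≈ 6119.1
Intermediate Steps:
a(d, m) = -8/9 (a(d, m) = -⅑*8 = -8/9)
v = 69976/9 (v = 72*108 - 8/9 = 7776 - 8/9 = 69976/9 ≈ 7775.1)
W = -1656 (W = 4 + 830*(-2) = 4 - 1660 = -1656)
W + v = -1656 + 69976/9 = 55072/9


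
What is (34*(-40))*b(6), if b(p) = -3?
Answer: 4080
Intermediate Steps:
(34*(-40))*b(6) = (34*(-40))*(-3) = -1360*(-3) = 4080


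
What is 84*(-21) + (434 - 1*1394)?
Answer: -2724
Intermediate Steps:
84*(-21) + (434 - 1*1394) = -1764 + (434 - 1394) = -1764 - 960 = -2724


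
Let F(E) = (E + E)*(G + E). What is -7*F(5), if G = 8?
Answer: -910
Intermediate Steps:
F(E) = 2*E*(8 + E) (F(E) = (E + E)*(8 + E) = (2*E)*(8 + E) = 2*E*(8 + E))
-7*F(5) = -14*5*(8 + 5) = -14*5*13 = -7*130 = -910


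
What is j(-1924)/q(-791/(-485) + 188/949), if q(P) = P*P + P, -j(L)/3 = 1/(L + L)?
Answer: 16295682325/108154643686592 ≈ 0.00015067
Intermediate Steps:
j(L) = -3/(2*L) (j(L) = -3/(L + L) = -3*1/(2*L) = -3/(2*L))
q(P) = P + P² (q(P) = P² + P = P + P²)
j(-1924)/q(-791/(-485) + 188/949) = (-3/2/(-1924))/(((-791/(-485) + 188/949)*(1 + (-791/(-485) + 188/949)))) = (-3/2*(-1/1924))/(((-791*(-1/485) + 188*(1/949))*(1 + (-791*(-1/485) + 188*(1/949))))) = 3/(3848*(((791/485 + 188/949)*(1 + (791/485 + 188/949))))) = 3/(3848*((841839*(1 + 841839/460265)/460265))) = 3/(3848*(((841839/460265)*(1302104/460265)))) = 3/(3848*(1096161929256/211843870225)) = (3/3848)*(211843870225/1096161929256) = 16295682325/108154643686592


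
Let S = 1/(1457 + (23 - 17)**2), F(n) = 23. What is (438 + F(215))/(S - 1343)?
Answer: -688273/2005098 ≈ -0.34326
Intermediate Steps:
S = 1/1493 (S = 1/(1457 + 6**2) = 1/(1457 + 36) = 1/1493 ≈ 0.00066979)
(438 + F(215))/(S - 1343) = (438 + 23)/(1/1493 - 1343) = 461/(-2005098/1493) = 461*(-1493/2005098) = -688273/2005098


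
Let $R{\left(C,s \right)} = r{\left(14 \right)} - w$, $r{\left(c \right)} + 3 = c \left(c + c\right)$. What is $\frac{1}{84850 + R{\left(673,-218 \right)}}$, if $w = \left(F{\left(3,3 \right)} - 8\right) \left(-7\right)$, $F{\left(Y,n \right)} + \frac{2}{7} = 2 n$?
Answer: $\frac{1}{85223} \approx 1.1734 \cdot 10^{-5}$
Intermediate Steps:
$F{\left(Y,n \right)} = - \frac{2}{7} + 2 n$
$r{\left(c \right)} = -3 + 2 c^{2}$ ($r{\left(c \right)} = -3 + c \left(c + c\right) = -3 + c 2 c = -3 + 2 c^{2}$)
$w = 16$ ($w = \left(\left(- \frac{2}{7} + 2 \cdot 3\right) - 8\right) \left(-7\right) = \left(\left(- \frac{2}{7} + 6\right) - 8\right) \left(-7\right) = \left(\frac{40}{7} - 8\right) \left(-7\right) = \left(- \frac{16}{7}\right) \left(-7\right) = 16$)
$R{\left(C,s \right)} = 373$ ($R{\left(C,s \right)} = \left(-3 + 2 \cdot 14^{2}\right) - 16 = \left(-3 + 2 \cdot 196\right) - 16 = \left(-3 + 392\right) - 16 = 389 - 16 = 373$)
$\frac{1}{84850 + R{\left(673,-218 \right)}} = \frac{1}{84850 + 373} = \frac{1}{85223}$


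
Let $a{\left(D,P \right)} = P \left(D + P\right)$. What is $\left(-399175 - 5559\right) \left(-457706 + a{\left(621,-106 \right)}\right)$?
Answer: $207343609264$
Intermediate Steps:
$\left(-399175 - 5559\right) \left(-457706 + a{\left(621,-106 \right)}\right) = \left(-399175 - 5559\right) \left(-457706 - 106 \left(621 - 106\right)\right) = \left(-399175 - 5559\right) \left(-457706 - 54590\right) = \left(-404734\right) \left(-512296\right) = 207343609264$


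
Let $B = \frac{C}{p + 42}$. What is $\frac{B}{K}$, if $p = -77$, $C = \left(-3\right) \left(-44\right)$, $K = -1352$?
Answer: $\frac{33}{11830} \approx 0.0027895$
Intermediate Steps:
$C = 132$
$B = - \frac{132}{35}$ ($B = \frac{132}{-77 + 42} = \frac{132}{-35} = 132 \left(- \frac{1}{35}\right) = - \frac{132}{35} \approx -3.7714$)
$\frac{B}{K} = - \frac{132}{35 \left(-1352\right)} = \left(- \frac{132}{35}\right) \left(- \frac{1}{1352}\right) = \frac{33}{11830}$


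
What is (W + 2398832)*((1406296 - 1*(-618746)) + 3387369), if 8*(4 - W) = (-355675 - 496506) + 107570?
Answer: 107898031595889/8 ≈ 1.3487e+13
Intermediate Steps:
W = 744643/8 (W = 4 - ((-355675 - 496506) + 107570)/8 = 4 - (-852181 + 107570)/8 = 4 - 1/8*(-744611) = 4 + 744611/8 = 744643/8 ≈ 93080.)
(W + 2398832)*((1406296 - 1*(-618746)) + 3387369) = (744643/8 + 2398832)*((1406296 - 1*(-618746)) + 3387369) = 19935299*((1406296 + 618746) + 3387369)/8 = 19935299*(2025042 + 3387369)/8 = (19935299/8)*5412411 = 107898031595889/8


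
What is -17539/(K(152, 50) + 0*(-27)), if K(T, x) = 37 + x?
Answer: -17539/87 ≈ -201.60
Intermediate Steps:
-17539/(K(152, 50) + 0*(-27)) = -17539/((37 + 50) + 0*(-27)) = -17539/(87 + 0) = -17539/87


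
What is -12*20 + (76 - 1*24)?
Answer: -188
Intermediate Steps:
-12*20 + (76 - 1*24) = -240 + (76 - 24) = -240 + 52 = -188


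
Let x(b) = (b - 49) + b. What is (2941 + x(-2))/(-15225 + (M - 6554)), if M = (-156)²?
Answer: 2888/2557 ≈ 1.1294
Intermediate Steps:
M = 24336
x(b) = -49 + 2*b (x(b) = (-49 + b) + b = -49 + 2*b)
(2941 + x(-2))/(-15225 + (M - 6554)) = (2941 + (-49 + 2*(-2)))/(-15225 + (24336 - 6554)) = (2941 + (-49 - 4))/(-15225 + 17782) = (2941 - 53)/2557 = 2888*(1/2557) = 2888/2557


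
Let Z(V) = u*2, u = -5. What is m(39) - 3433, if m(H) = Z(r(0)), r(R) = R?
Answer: -3443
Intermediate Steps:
Z(V) = -10 (Z(V) = -5*2 = -10)
m(H) = -10
m(39) - 3433 = -10 - 3433 = -3443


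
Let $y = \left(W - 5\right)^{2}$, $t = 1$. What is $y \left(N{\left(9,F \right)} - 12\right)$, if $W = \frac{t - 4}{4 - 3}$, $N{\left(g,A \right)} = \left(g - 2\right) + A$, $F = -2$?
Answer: $-448$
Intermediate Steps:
$N{\left(g,A \right)} = -2 + A + g$ ($N{\left(g,A \right)} = \left(-2 + g\right) + A = -2 + A + g$)
$W = -3$ ($W = \frac{1 - 4}{4 - 3} = - \frac{3}{1} = \left(-3\right) 1 = -3$)
$y = 64$ ($y = \left(-3 - 5\right)^{2} = \left(-8\right)^{2} = 64$)
$y \left(N{\left(9,F \right)} - 12\right) = 64 \left(\left(-2 - 2 + 9\right) - 12\right) = 64 \left(5 - 12\right) = 64 \left(-7\right) = -448$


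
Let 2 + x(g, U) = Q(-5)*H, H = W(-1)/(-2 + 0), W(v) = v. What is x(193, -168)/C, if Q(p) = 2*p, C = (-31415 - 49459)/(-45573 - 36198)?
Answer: -190799/26958 ≈ -7.0776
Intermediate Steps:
C = 26958/27257 (C = -80874/(-81771) = -80874*(-1/81771) = 26958/27257 ≈ 0.98903)
H = ½ (H = -1/(-2 + 0) = -1/(-2) = -1*(-½) = ½ ≈ 0.50000)
x(g, U) = -7 (x(g, U) = -2 + (2*(-5))*(½) = -2 - 10*½ = -2 - 5 = -7)
x(193, -168)/C = -7/26958/27257 = -7*27257/26958 = -190799/26958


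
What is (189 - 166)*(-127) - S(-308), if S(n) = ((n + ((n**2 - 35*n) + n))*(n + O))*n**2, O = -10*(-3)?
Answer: 2769818578455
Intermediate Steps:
O = 30
S(n) = n**2*(30 + n)*(n**2 - 33*n) (S(n) = ((n + ((n**2 - 35*n) + n))*(n + 30))*n**2 = ((n + (n**2 - 34*n))*(30 + n))*n**2 = ((n**2 - 33*n)*(30 + n))*n**2 = ((30 + n)*(n**2 - 33*n))*n**2 = n**2*(30 + n)*(n**2 - 33*n))
(189 - 166)*(-127) - S(-308) = (189 - 166)*(-127) - (-308)**3*(-990 + (-308)**2 - 3*(-308)) = 23*(-127) - (-29218112)*(-990 + 94864 + 924) = -2921 - (-29218112)*94798 = -2921 - 1*(-2769818581376) = -2921 + 2769818581376 = 2769818578455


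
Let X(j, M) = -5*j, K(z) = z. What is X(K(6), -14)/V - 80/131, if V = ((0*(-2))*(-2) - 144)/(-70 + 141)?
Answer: 44585/3144 ≈ 14.181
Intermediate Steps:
V = -144/71 (V = (0*(-2) - 144)/71 = (0 - 144)*(1/71) = -144*1/71 = -144/71 ≈ -2.0282)
X(K(6), -14)/V - 80/131 = (-5*6)/(-144/71) - 80/131 = -30*(-71/144) - 80*1/131 = 355/24 - 80/131 = 44585/3144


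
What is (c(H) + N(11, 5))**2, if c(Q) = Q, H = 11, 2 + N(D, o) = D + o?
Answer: 625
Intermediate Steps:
N(D, o) = -2 + D + o (N(D, o) = -2 + (D + o) = -2 + D + o)
(c(H) + N(11, 5))**2 = (11 + (-2 + 11 + 5))**2 = (11 + 14)**2 = 25**2 = 625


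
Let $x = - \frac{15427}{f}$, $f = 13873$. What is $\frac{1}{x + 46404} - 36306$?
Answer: $- \frac{23371888189217}{643747265} \approx -36306.0$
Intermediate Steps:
$x = - \frac{15427}{13873} \approx -1.112$
$\frac{1}{x + 46404} - 36306 = \frac{1}{- \frac{15427}{13873} + 46404} - 36306 = \frac{1}{\frac{643747265}{13873}} - 36306 = \frac{13873}{643747265} - 36306 = - \frac{23371888189217}{643747265}$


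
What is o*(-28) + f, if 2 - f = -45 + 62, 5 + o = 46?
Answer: -1163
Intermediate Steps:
o = 41 (o = -5 + 46 = 41)
f = -15 (f = 2 - (-45 + 62) = 2 - 1*17 = 2 - 17 = -15)
o*(-28) + f = 41*(-28) - 15 = -1148 - 15 = -1163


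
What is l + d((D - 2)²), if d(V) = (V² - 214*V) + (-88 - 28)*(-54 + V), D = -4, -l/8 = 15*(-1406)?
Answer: 164400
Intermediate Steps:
l = 168720 (l = -120*(-1406) = -8*(-21090) = 168720)
d(V) = 6264 + V² - 330*V (d(V) = (V² - 214*V) - 116*(-54 + V) = (V² - 214*V) + (6264 - 116*V) = 6264 + V² - 330*V)
l + d((D - 2)²) = 168720 + (6264 + ((-4 - 2)²)² - 330*(-4 - 2)²) = 168720 + (6264 + ((-6)²)² - 330*(-6)²) = 168720 + (6264 + 36² - 330*36) = 168720 + (6264 + 1296 - 11880) = 168720 - 4320 = 164400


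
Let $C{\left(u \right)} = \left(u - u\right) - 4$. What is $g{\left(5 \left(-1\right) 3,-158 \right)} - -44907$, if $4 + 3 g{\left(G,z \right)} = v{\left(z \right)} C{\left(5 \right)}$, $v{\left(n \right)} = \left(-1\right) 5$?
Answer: $\frac{134737}{3} \approx 44912.0$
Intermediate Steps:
$C{\left(u \right)} = -4$ ($C{\left(u \right)} = 0 - 4 = -4$)
$v{\left(n \right)} = -5$
$g{\left(G,z \right)} = \frac{16}{3}$ ($g{\left(G,z \right)} = - \frac{4}{3} + \frac{\left(-5\right) \left(-4\right)}{3} = - \frac{4}{3} + \frac{1}{3} \cdot 20 = - \frac{4}{3} + \frac{20}{3} = \frac{16}{3}$)
$g{\left(5 \left(-1\right) 3,-158 \right)} - -44907 = \frac{16}{3} - -44907 = \frac{16}{3} + 44907 = \frac{134737}{3}$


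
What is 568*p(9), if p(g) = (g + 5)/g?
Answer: 7952/9 ≈ 883.56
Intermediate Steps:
p(g) = (5 + g)/g
568*p(9) = 568*((5 + 9)/9) = 568*((1/9)*14) = 568*(14/9) = 7952/9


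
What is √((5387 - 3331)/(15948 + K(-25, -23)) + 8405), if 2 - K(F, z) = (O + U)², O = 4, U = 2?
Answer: √532161080641/7957 ≈ 91.679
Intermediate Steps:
K(F, z) = -34 (K(F, z) = 2 - (4 + 2)² = 2 - 1*6² = 2 - 1*36 = 2 - 36 = -34)
√((5387 - 3331)/(15948 + K(-25, -23)) + 8405) = √((5387 - 3331)/(15948 - 34) + 8405) = √(2056/15914 + 8405) = √(2056*(1/15914) + 8405) = √(1028/7957 + 8405) = √(66879613/7957) = √532161080641/7957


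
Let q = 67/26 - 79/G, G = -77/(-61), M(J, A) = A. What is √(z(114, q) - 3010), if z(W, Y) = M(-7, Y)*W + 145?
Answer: 2*I*√2431318890/1001 ≈ 98.518*I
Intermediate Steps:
G = 77/61 (G = -77*(-1/61) = 77/61 ≈ 1.2623)
q = -120135/2002 (q = 67/26 - 79/77/61 = 67*(1/26) - 79*61/77 = 67/26 - 4819/77 = -120135/2002 ≈ -60.008)
z(W, Y) = 145 + W*Y (z(W, Y) = Y*W + 145 = W*Y + 145 = 145 + W*Y)
√(z(114, q) - 3010) = √((145 + 114*(-120135/2002)) - 3010) = √((145 - 6847695/1001) - 3010) = √(-6702550/1001 - 3010) = √(-9715560/1001) = 2*I*√2431318890/1001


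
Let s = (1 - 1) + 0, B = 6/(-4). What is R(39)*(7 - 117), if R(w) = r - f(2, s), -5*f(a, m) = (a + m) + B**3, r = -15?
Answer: 6721/4 ≈ 1680.3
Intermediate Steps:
B = -3/2 (B = 6*(-1/4) = -3/2 ≈ -1.5000)
s = 0 (s = 0 + 0 = 0)
f(a, m) = 27/40 - a/5 - m/5 (f(a, m) = -((a + m) + (-3/2)**3)/5 = -((a + m) - 27/8)/5 = -(-27/8 + a + m)/5 = 27/40 - a/5 - m/5)
R(w) = -611/40 (R(w) = -15 - (27/40 - 1/5*2 - 1/5*0) = -15 - (27/40 - 2/5 + 0) = -15 - 1*11/40 = -15 - 11/40 = -611/40)
R(39)*(7 - 117) = -611*(7 - 117)/40 = -611/40*(-110) = 6721/4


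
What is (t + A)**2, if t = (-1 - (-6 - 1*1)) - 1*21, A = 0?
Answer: 225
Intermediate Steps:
t = -15 (t = (-1 - (-6 - 1)) - 21 = (-1 - 1*(-7)) - 21 = (-1 + 7) - 21 = 6 - 21 = -15)
(t + A)**2 = (-15 + 0)**2 = (-15)**2 = 225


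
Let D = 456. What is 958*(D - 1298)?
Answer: -806636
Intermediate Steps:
958*(D - 1298) = 958*(456 - 1298) = 958*(-842) = -806636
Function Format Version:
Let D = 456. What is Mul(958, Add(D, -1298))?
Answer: -806636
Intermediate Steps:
Mul(958, Add(D, -1298)) = Mul(958, Add(456, -1298)) = Mul(958, -842) = -806636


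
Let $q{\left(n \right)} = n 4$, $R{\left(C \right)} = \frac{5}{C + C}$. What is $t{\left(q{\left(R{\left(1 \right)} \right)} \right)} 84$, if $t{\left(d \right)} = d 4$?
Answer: $3360$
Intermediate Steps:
$R{\left(C \right)} = \frac{5}{2 C}$
$q{\left(n \right)} = 4 n$
$t{\left(d \right)} = 4 d$
$t{\left(q{\left(R{\left(1 \right)} \right)} \right)} 84 = 4 \cdot 4 \frac{5}{2 \cdot 1} \cdot 84 = 4 \cdot 4 \cdot \frac{5}{2} \cdot 1 \cdot 84 = 4 \cdot 4 \cdot \frac{5}{2} \cdot 84 = 4 \cdot 10 \cdot 84 = 40 \cdot 84 = 3360$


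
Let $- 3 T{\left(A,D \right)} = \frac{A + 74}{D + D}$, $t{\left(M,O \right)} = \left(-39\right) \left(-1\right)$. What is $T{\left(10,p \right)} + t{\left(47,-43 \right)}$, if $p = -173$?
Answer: $\frac{6761}{173} \approx 39.081$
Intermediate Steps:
$t{\left(M,O \right)} = 39$
$T{\left(A,D \right)} = - \frac{74 + A}{6 D}$ ($T{\left(A,D \right)} = - \frac{\left(A + 74\right) \frac{1}{D + D}}{3} = - \frac{\left(74 + A\right) \frac{1}{2 D}}{3} = - \frac{\frac{1}{2} \frac{1}{D} \left(74 + A\right)}{3} = - \frac{74 + A}{6 D}$)
$T{\left(10,p \right)} + t{\left(47,-43 \right)} = \frac{-74 - 10}{6 \left(-173\right)} + 39 = \frac{1}{6} \left(- \frac{1}{173}\right) \left(-74 - 10\right) + 39 = \frac{1}{6} \left(- \frac{1}{173}\right) \left(-84\right) + 39 = \frac{14}{173} + 39 = \frac{6761}{173}$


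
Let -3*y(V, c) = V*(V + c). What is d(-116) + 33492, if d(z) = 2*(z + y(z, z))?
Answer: 45956/3 ≈ 15319.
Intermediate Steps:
y(V, c) = -V*(V + c)/3
d(z) = 2*z - 4*z²/3 (d(z) = 2*(z - z*(z + z)/3) = 2*(z - z*2*z/3) = 2*(z - 2*z²/3) = 2*z - 4*z²/3)
d(-116) + 33492 = (⅔)*(-116)*(3 - 2*(-116)) + 33492 = (⅔)*(-116)*(3 + 232) + 33492 = (⅔)*(-116)*235 + 33492 = -54520/3 + 33492 = 45956/3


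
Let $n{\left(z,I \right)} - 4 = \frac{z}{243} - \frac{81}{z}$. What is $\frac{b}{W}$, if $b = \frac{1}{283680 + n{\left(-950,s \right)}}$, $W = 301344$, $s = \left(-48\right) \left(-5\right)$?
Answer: $\frac{38475}{3289047644512592} \approx 1.1698 \cdot 10^{-11}$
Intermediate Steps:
$s = 240$
$n{\left(z,I \right)} = 4 - \frac{81}{z} + \frac{z}{243}$ ($n{\left(z,I \right)} = 4 + \left(\frac{z}{243} - \frac{81}{z}\right) = 4 + \left(- \frac{81}{z} + \frac{z}{243}\right) = 4 - \frac{81}{z} + \frac{z}{243}$)
$b = \frac{230850}{65487568583}$ ($b = \frac{1}{283680 + \left(4 - \frac{81}{-950} + \frac{1}{243} \left(-950\right)\right)} = \frac{1}{283680 - - \frac{40583}{230850}} = \frac{1}{283680 + \left(4 + \frac{81}{950} - \frac{950}{243}\right)} = \frac{1}{283680 + \frac{40583}{230850}} = \frac{1}{\frac{65487568583}{230850}} = \frac{230850}{65487568583} \approx 3.5251 \cdot 10^{-6}$)
$\frac{b}{W} = \frac{230850}{65487568583 \cdot 301344} = \frac{230850}{65487568583} \cdot \frac{1}{301344} = \frac{38475}{3289047644512592}$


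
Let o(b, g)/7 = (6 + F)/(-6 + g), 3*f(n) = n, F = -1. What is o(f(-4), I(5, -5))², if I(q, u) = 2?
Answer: 1225/16 ≈ 76.563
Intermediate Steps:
f(n) = n/3
o(b, g) = 35/(-6 + g) (o(b, g) = 7*((6 - 1)/(-6 + g)) = 7*(5/(-6 + g)) = 35/(-6 + g))
o(f(-4), I(5, -5))² = (35/(-6 + 2))² = (35/(-4))² = (35*(-¼))² = (-35/4)² = 1225/16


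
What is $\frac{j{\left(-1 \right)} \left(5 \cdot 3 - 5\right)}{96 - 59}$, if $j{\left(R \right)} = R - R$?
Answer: $0$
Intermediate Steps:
$j{\left(R \right)} = 0$
$\frac{j{\left(-1 \right)} \left(5 \cdot 3 - 5\right)}{96 - 59} = \frac{0 \left(5 \cdot 3 - 5\right)}{96 - 59} = \frac{0 \left(15 - 5\right)}{37} = 0 \cdot 10 \cdot \frac{1}{37} = 0 \cdot \frac{1}{37} = 0$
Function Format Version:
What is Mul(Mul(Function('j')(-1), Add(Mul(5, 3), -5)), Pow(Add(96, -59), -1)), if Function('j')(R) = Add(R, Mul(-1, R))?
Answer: 0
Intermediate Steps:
Function('j')(R) = 0
Mul(Mul(Function('j')(-1), Add(Mul(5, 3), -5)), Pow(Add(96, -59), -1)) = Mul(Mul(0, Add(Mul(5, 3), -5)), Pow(Add(96, -59), -1)) = Mul(Mul(0, Add(15, -5)), Pow(37, -1)) = Mul(Mul(0, 10), Rational(1, 37)) = Mul(0, Rational(1, 37)) = 0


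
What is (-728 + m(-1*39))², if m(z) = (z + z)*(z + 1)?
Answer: 4999696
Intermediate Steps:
m(z) = 2*z*(1 + z) (m(z) = (2*z)*(1 + z) = 2*z*(1 + z))
(-728 + m(-1*39))² = (-728 + 2*(-1*39)*(1 - 1*39))² = (-728 + 2*(-39)*(1 - 39))² = (-728 + 2*(-39)*(-38))² = (-728 + 2964)² = 2236² = 4999696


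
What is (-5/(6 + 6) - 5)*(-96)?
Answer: 520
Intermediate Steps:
(-5/(6 + 6) - 5)*(-96) = (-5/12 - 5)*(-96) = -65/12*(-96) = 520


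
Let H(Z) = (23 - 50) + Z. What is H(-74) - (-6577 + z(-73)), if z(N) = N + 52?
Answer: 6497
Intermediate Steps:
z(N) = 52 + N
H(Z) = -27 + Z
H(-74) - (-6577 + z(-73)) = (-27 - 74) - (-6577 + (52 - 73)) = -101 - (-6577 - 21) = -101 - 1*(-6598) = -101 + 6598 = 6497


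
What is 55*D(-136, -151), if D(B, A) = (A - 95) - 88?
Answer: -18370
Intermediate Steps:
D(B, A) = -183 + A (D(B, A) = (-95 + A) - 88 = -183 + A)
55*D(-136, -151) = 55*(-183 - 151) = 55*(-334) = -18370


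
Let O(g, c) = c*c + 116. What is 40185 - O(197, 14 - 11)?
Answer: 40060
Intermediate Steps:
O(g, c) = 116 + c² (O(g, c) = c² + 116 = 116 + c²)
40185 - O(197, 14 - 11) = 40185 - (116 + (14 - 11)²) = 40185 - (116 + 3²) = 40185 - (116 + 9) = 40185 - 1*125 = 40185 - 125 = 40060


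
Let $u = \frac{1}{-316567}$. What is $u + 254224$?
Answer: $\frac{80478929007}{316567} \approx 2.5422 \cdot 10^{5}$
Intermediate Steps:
$u = - \frac{1}{316567} \approx -3.1589 \cdot 10^{-6}$
$u + 254224 = - \frac{1}{316567} + 254224 = \frac{80478929007}{316567}$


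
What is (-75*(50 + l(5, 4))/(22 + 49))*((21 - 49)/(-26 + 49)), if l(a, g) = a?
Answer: 115500/1633 ≈ 70.729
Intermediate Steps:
(-75*(50 + l(5, 4))/(22 + 49))*((21 - 49)/(-26 + 49)) = (-75*(50 + 5)/(22 + 49))*((21 - 49)/(-26 + 49)) = (-4125/71)*(-28/23) = (-4125/71)*(-28*1/23) = -75*55/71*(-28/23) = -4125/71*(-28/23) = 115500/1633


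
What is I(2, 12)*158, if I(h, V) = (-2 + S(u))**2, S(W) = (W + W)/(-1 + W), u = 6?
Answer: 632/25 ≈ 25.280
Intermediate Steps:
S(W) = 2*W/(-1 + W) (S(W) = (2*W)/(-1 + W) = 2*W/(-1 + W))
I(h, V) = 4/25 (I(h, V) = (-2 + 2*6/(-1 + 6))**2 = (-2 + 2*6/5)**2 = (-2 + 2*6*(1/5))**2 = (-2 + 12/5)**2 = (2/5)**2 = 4/25)
I(2, 12)*158 = (4/25)*158 = 632/25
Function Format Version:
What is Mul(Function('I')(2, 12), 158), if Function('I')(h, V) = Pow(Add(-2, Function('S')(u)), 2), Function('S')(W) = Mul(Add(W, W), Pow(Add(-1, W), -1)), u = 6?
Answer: Rational(632, 25) ≈ 25.280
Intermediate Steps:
Function('S')(W) = Mul(2, W, Pow(Add(-1, W), -1)) (Function('S')(W) = Mul(Mul(2, W), Pow(Add(-1, W), -1)) = Mul(2, W, Pow(Add(-1, W), -1)))
Function('I')(h, V) = Rational(4, 25) (Function('I')(h, V) = Pow(Add(-2, Mul(2, 6, Pow(Add(-1, 6), -1))), 2) = Pow(Add(-2, Mul(2, 6, Pow(5, -1))), 2) = Pow(Add(-2, Mul(2, 6, Rational(1, 5))), 2) = Pow(Add(-2, Rational(12, 5)), 2) = Pow(Rational(2, 5), 2) = Rational(4, 25))
Mul(Function('I')(2, 12), 158) = Mul(Rational(4, 25), 158) = Rational(632, 25)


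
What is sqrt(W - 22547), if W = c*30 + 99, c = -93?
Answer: I*sqrt(25238) ≈ 158.86*I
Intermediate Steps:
W = -2691 (W = -93*30 + 99 = -2790 + 99 = -2691)
sqrt(W - 22547) = sqrt(-2691 - 22547) = sqrt(-25238) = I*sqrt(25238)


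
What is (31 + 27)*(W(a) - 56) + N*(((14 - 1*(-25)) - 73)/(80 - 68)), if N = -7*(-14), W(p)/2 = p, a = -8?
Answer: -13361/3 ≈ -4453.7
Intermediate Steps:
W(p) = 2*p
N = 98 (N = -1*(-98) = 98)
(31 + 27)*(W(a) - 56) + N*(((14 - 1*(-25)) - 73)/(80 - 68)) = (31 + 27)*(2*(-8) - 56) + 98*(((14 - 1*(-25)) - 73)/(80 - 68)) = 58*(-16 - 56) + 98*(((14 + 25) - 73)/12) = 58*(-72) + 98*((39 - 73)*(1/12)) = -4176 + 98*(-34*1/12) = -4176 + 98*(-17/6) = -4176 - 833/3 = -13361/3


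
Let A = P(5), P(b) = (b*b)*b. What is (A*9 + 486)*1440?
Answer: 2319840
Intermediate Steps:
P(b) = b³ (P(b) = b²*b = b³)
A = 125 (A = 5³ = 125)
(A*9 + 486)*1440 = (125*9 + 486)*1440 = (1125 + 486)*1440 = 1611*1440 = 2319840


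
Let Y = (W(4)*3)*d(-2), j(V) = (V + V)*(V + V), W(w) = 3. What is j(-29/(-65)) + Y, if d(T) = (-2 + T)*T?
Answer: 307564/4225 ≈ 72.796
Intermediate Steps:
d(T) = T*(-2 + T)
j(V) = 4*V² (j(V) = (2*V)*(2*V) = 4*V²)
Y = 72 (Y = (3*3)*(-2*(-2 - 2)) = 9*(-2*(-4)) = 9*8 = 72)
j(-29/(-65)) + Y = 4*(-29/(-65))² + 72 = 4*(-29*(-1/65))² + 72 = 4*(29/65)² + 72 = 4*(841/4225) + 72 = 3364/4225 + 72 = 307564/4225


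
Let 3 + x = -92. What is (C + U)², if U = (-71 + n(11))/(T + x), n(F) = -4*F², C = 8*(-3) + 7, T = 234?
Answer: 8514724/19321 ≈ 440.70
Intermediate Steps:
x = -95 (x = -3 - 92 = -95)
C = -17 (C = -24 + 7 = -17)
U = -555/139 (U = (-71 - 4*11²)/(234 - 95) = (-71 - 4*121)/139 = (-71 - 484)*(1/139) = -555*1/139 = -555/139 ≈ -3.9928)
(C + U)² = (-17 - 555/139)² = (-2918/139)² = 8514724/19321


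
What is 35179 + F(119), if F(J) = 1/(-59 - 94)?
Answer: 5382386/153 ≈ 35179.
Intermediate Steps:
F(J) = -1/153 (F(J) = 1/(-153) = -1/153)
35179 + F(119) = 35179 - 1/153 = 5382386/153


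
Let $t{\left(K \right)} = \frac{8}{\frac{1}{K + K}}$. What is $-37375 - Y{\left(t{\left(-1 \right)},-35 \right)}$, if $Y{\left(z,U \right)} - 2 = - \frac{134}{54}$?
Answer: $- \frac{1009112}{27} \approx -37375.0$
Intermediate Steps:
$t{\left(K \right)} = 16 K$ ($t{\left(K \right)} = \frac{8}{\frac{1}{2 K}} = \frac{8}{\frac{1}{2} \frac{1}{K}} = 8 \cdot 2 K = 16 K$)
$Y{\left(z,U \right)} = - \frac{13}{27}$ ($Y{\left(z,U \right)} = 2 - \frac{134}{54} = 2 - \frac{67}{27} = - \frac{13}{27}$)
$-37375 - Y{\left(t{\left(-1 \right)},-35 \right)} = -37375 - - \frac{13}{27} = -37375 + \frac{13}{27} = - \frac{1009112}{27}$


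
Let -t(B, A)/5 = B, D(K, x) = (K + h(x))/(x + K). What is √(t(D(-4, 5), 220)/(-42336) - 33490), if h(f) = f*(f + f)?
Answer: I*√2126748615/252 ≈ 183.0*I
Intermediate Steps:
h(f) = 2*f² (h(f) = f*(2*f) = 2*f²)
D(K, x) = (K + 2*x²)/(K + x) (D(K, x) = (K + 2*x²)/(x + K) = (K + 2*x²)/(K + x))
t(B, A) = -5*B
√(t(D(-4, 5), 220)/(-42336) - 33490) = √(-5*(-4 + 2*5²)/(-4 + 5)/(-42336) - 33490) = √(-5*(-4 + 2*25)/1*(-1/42336) - 33490) = √(-5*(-4 + 50)*(-1/42336) - 33490) = √(-5*46*(-1/42336) - 33490) = √(-230*(-1/42336) - 33490) = √(115/21168 - 33490) = √(-708916205/21168) = I*√2126748615/252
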